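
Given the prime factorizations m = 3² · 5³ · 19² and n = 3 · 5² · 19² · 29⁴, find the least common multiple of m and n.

max exponent per prime: 3² · 5³ · 19² · 29⁴ = 287244496125

287244496125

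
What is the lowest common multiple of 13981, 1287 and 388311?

lcm(13981, 1287) = 13981·1287/gcd = 17993547/11 = 1635777
lcm(1635777, 388311) = 1635777·388311/gcd = 635190202647/1353 = 469467999

469467999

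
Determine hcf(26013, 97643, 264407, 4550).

gcd(26013, 97643): 97643 = 3·26013 + 19604; 26013 = 1·19604 + 6409; 19604 = 3·6409 + 377; 6409 = 17·377 + 0 → 377
gcd(377, 264407): 264407 = 701·377 + 130; 377 = 2·130 + 117; 130 = 1·117 + 13; 117 = 9·13 + 0 → 13
gcd(13, 4550): 4550 = 350·13 + 0 → 13

13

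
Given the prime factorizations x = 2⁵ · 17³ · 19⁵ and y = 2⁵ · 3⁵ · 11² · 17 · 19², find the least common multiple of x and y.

max exponent per prime: 2⁵ · 3⁵ · 11² · 17³ · 19⁵ = 11446069830430752

11446069830430752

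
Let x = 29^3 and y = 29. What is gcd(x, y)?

min exponent per shared prime: 29 = 29

29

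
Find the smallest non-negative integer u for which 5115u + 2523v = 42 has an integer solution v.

gcd(5115, 2523) = 3 (Euclid: 5115 = 2·2523 + 69; 2523 = 36·69 + 39; 69 = 1·39 + 30; 39 = 1·30 + 9; 30 = 3·9 + 3; 9 = 3·3 + 0), and 3 | 42.
Extended Euclid: 5115·(256) + 2523·(-519) = 3. Scale by 14: u₀ = 3584.
General solution u = u₀ + 841t; reducing mod 841 gives u = 220 (and v = -446).

220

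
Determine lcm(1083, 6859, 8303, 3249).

1083 = 3 · 19²; 6859 = 19³; 8303 = 19² · 23; 3249 = 3² · 19²
lcm takes max exponent of each prime: 3² · 19³ · 23 = 1419813

1419813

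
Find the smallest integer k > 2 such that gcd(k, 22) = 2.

Multiples of 2 above 2: 2·2, 2·3, … . Need the cofactor coprime to 22/2 = 11.
Checking s = 2, 3, … the first with gcd(s, 11) = 1 is s = 2, giving 4.

4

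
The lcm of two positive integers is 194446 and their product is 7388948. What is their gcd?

38

From gcd × lcm = ab: gcd = 7388948 / 194446 = 38.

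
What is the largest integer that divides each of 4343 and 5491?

1

4343 = 43 · 101
5491 = 17² · 19
Common: 1 = 1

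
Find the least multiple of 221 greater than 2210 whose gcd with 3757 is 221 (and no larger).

gcd(k, 3757) = 221 forces 221 | k; write k = 221s. Then gcd(221s, 221·17) = 221·gcd(s, 17), so need gcd(s, 17) = 1.
221s > 2210 gives s ≥ 11. The least s ≥ 11 coprime to 17 is 11, so k = 221·11 = 2431.

2431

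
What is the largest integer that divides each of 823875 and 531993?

3

Euclid: 823875 = 1·531993 + 291882; 531993 = 1·291882 + 240111; 291882 = 1·240111 + 51771; 240111 = 4·51771 + 33027; 51771 = 1·33027 + 18744; 33027 = 1·18744 + 14283; 18744 = 1·14283 + 4461; 14283 = 3·4461 + 900; 4461 = 4·900 + 861; 900 = 1·861 + 39; 861 = 22·39 + 3; 39 = 13·3 + 0. Last nonzero remainder: 3.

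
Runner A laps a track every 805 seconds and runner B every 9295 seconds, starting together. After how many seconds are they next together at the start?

805 = 5 · 7 · 23; 9295 = 5 · 11 · 13²
max exponents: 5 · 7 · 11 · 13² · 23 = 1496495

1496495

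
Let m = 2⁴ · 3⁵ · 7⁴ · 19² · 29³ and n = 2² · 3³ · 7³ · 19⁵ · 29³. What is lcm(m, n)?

563742029683093968

max exponent per prime: 2⁴ · 3⁵ · 7⁴ · 19⁵ · 29³ = 563742029683093968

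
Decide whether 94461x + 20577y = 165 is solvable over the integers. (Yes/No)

Yes

By Bézout, 94461x + 20577y = 165 has integer solutions iff gcd(94461, 20577) | 165.
Euclid: 94461 = 4·20577 + 12153; 20577 = 1·12153 + 8424; 12153 = 1·8424 + 3729; 8424 = 2·3729 + 966; 3729 = 3·966 + 831; 966 = 1·831 + 135; 831 = 6·135 + 21; 135 = 6·21 + 9; 21 = 2·9 + 3; 9 = 3·3 + 0. gcd = 3; 165 mod 3 = 0. Yes.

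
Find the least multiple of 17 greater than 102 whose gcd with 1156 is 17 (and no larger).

119

Multiples of 17 above 102: 17·7, 17·8, … . Need the cofactor coprime to 1156/17 = 68.
Checking s = 7, 8, … the first with gcd(s, 68) = 1 is s = 7, giving 119.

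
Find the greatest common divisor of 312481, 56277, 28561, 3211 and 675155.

gcd(312481, 56277): 312481 = 5·56277 + 31096; 56277 = 1·31096 + 25181; 31096 = 1·25181 + 5915; 25181 = 4·5915 + 1521; 5915 = 3·1521 + 1352; 1521 = 1·1352 + 169; 1352 = 8·169 + 0 → 169
gcd(169, 28561): 28561 = 169·169 + 0 → 169
gcd(169, 3211): 3211 = 19·169 + 0 → 169
gcd(169, 675155): 675155 = 3995·169 + 0 → 169

169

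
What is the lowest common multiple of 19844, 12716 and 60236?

19844 = 2² · 11² · 41; 12716 = 2² · 11 · 17²; 60236 = 2² · 11 · 37²
lcm takes max exponent of each prime: 2² · 11² · 17² · 37² · 41 = 7851100004

7851100004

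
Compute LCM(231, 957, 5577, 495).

16981965

231 = 3 · 7 · 11; 957 = 3 · 11 · 29; 5577 = 3 · 11 · 13²; 495 = 3² · 5 · 11
lcm takes max exponent of each prime: 3² · 5 · 7 · 11 · 13² · 29 = 16981965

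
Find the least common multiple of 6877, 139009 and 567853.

6877 = 13 · 23²; 139009 = 13 · 17² · 37; 567853 = 11² · 13 · 19²
lcm takes max exponent of each prime: 11² · 13 · 17² · 19² · 23² · 37 = 3212115576241

3212115576241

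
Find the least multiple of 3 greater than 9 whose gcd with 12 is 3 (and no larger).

gcd(x, 12) = 3 forces 3 | x; write x = 3s. Then gcd(3s, 3·4) = 3·gcd(s, 4), so need gcd(s, 4) = 1.
3s > 9 gives s ≥ 4. The least s ≥ 4 coprime to 4 is 5, so x = 3·5 = 15.

15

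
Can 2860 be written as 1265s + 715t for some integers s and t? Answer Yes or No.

Yes

By Bézout, 1265s + 715t = 2860 has integer solutions iff gcd(1265, 715) | 2860.
Euclid: 1265 = 1·715 + 550; 715 = 1·550 + 165; 550 = 3·165 + 55; 165 = 3·55 + 0. gcd = 55; 2860 mod 55 = 0. Yes.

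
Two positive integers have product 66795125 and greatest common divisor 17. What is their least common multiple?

For any two positive integers, gcd × lcm equals their product. Hence lcm = 66795125 / 17 = 3929125.

3929125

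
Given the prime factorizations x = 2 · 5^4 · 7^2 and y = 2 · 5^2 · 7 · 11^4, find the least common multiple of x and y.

max exponent per prime: 2 · 5^4 · 7^2 · 11^4 = 896761250

896761250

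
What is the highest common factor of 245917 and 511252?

133

Euclid: 511252 = 2·245917 + 19418; 245917 = 12·19418 + 12901; 19418 = 1·12901 + 6517; 12901 = 1·6517 + 6384; 6517 = 1·6384 + 133; 6384 = 48·133 + 0. Last nonzero remainder: 133.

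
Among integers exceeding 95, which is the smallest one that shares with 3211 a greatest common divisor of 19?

114

Multiples of 19 above 95: 19·6, 19·7, … . Need the cofactor coprime to 3211/19 = 169.
Checking s = 6, 7, … the first with gcd(s, 169) = 1 is s = 6, giving 114.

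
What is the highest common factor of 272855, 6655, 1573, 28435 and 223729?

121

272855 = 5 · 11³ · 41; 6655 = 5 · 11³; 1573 = 11² · 13; 28435 = 5 · 11² · 47; 223729 = 11² · 43²
gcd takes min exponent of each prime: 11² = 121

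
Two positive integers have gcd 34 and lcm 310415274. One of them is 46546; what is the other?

226746

Using pq = gcd(p,q)·lcm(p,q) = 34·310415274 = 10554119316, we get q = 10554119316/46546 = 226746.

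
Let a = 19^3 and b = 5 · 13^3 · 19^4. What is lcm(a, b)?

max exponent per prime: 5 · 13^3 · 19^4 = 1431576185

1431576185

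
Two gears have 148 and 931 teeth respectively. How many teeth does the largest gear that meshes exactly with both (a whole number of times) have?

148 = 2² · 37
931 = 7² · 19
Common: 1 = 1

1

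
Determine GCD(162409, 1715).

Euclid: 162409 = 94·1715 + 1199; 1715 = 1·1199 + 516; 1199 = 2·516 + 167; 516 = 3·167 + 15; 167 = 11·15 + 2; 15 = 7·2 + 1; 2 = 2·1 + 0. Last nonzero remainder: 1.

1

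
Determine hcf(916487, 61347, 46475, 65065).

1859

gcd(916487, 61347): 916487 = 14·61347 + 57629; 61347 = 1·57629 + 3718; 57629 = 15·3718 + 1859; 3718 = 2·1859 + 0 → 1859
gcd(1859, 46475): 46475 = 25·1859 + 0 → 1859
gcd(1859, 65065): 65065 = 35·1859 + 0 → 1859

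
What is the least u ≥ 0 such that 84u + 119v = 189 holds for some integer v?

Euclid: 119 = 1·84 + 35; 84 = 2·35 + 14; 35 = 2·14 + 7; 14 = 2·7 + 0 → gcd = 7; 189 = 7·27.
Back-substitution yields 84·(-7) + 119·(5) = 7, so one solution is u = -7·27 = -189, v = 5·27 = 135.
Solutions in u differ by 119/7 = 17; the one in [0, 17) is -189 mod 17 = 15.

15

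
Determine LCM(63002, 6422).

gcd first: 63002 = 9·6422 + 5204; 6422 = 1·5204 + 1218; 5204 = 4·1218 + 332; 1218 = 3·332 + 222; 332 = 1·222 + 110; 222 = 2·110 + 2; 110 = 55·2 + 0 → gcd = 2
lcm = 63002·6422/gcd = 404598844/2 = 202299422

202299422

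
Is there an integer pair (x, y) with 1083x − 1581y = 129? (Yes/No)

Yes

gcd(1083, 1581): 1581 = 1·1083 + 498; 1083 = 2·498 + 87; 498 = 5·87 + 63; 87 = 1·63 + 24; 63 = 2·24 + 15; 24 = 1·15 + 9; 15 = 1·9 + 6; 9 = 1·6 + 3; 6 = 2·3 + 0 → 3
3 divides 129, so a solution exists.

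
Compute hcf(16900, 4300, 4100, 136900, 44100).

16900 = 2² · 5² · 13²; 4300 = 2² · 5² · 43; 4100 = 2² · 5² · 41; 136900 = 2² · 5² · 37²; 44100 = 2² · 3² · 5² · 7²
gcd takes min exponent of each prime: 2² · 5² = 100

100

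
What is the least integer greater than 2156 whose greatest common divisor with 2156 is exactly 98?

2156 = 98·22. Any x with gcd(x, 2156) = 98 is a multiple of 98, say 98s, with s coprime to 22.
Need s > 2156/98, so s ≥ 23. First s ≥ 23 with gcd(s, 22) = 1 is s = 23. Thus x = 98·23 = 2254.

2254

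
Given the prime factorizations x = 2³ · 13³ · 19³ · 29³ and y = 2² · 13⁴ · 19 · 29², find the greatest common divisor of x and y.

min exponent per shared prime: 2² · 13³ · 19 · 29² = 140423452

140423452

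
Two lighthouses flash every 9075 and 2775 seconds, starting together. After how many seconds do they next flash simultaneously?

9075 = 3 · 5² · 11²; 2775 = 3 · 5² · 37
max exponents: 3 · 5² · 11² · 37 = 335775

335775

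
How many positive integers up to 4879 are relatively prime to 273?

2574

Prime factors of 273: 3, 7, 13. Count integers ≤ 4879 divisible by none of them.
By inclusion–exclusion: 4879 − ⌊4879/3⌋ − ⌊4879/7⌋ − ⌊4879/13⌋ + ⌊4879/21⌋ + ⌊4879/39⌋ + ⌊4879/91⌋ − ⌊4879/273⌋ = 2574.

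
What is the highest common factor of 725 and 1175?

25

725 = 5² · 29
1175 = 5² · 47
Common: 5² = 25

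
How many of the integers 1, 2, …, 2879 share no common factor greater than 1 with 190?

Prime factors of 190: 2, 5, 19. Count integers ≤ 2879 divisible by none of them.
By inclusion–exclusion: 2879 − ⌊2879/2⌋ − ⌊2879/5⌋ − ⌊2879/19⌋ + ⌊2879/10⌋ + ⌊2879/38⌋ + ⌊2879/95⌋ − ⌊2879/190⌋ = 1091.

1091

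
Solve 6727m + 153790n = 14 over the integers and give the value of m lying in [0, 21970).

gcd(6727, 153790) = 7 (Euclid: 153790 = 22·6727 + 5796; 6727 = 1·5796 + 931; 5796 = 6·931 + 210; 931 = 4·210 + 91; 210 = 2·91 + 28; 91 = 3·28 + 7; 28 = 4·7 + 0), and 7 | 14.
Extended Euclid: 6727·(5121) + 153790·(-224) = 7. Scale by 2: m₀ = 10242.
General solution m = m₀ + 21970t; reducing mod 21970 gives m = 10242 (and n = -448).

10242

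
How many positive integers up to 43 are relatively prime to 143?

37

143 = 11·13. Inclusion–exclusion on these primes:
43 − ⌊43/11⌋ − ⌊43/13⌋ + ⌊43/143⌋ = 37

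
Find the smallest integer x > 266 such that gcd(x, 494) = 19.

494 = 19·26. Any x with gcd(x, 494) = 19 is a multiple of 19, say 19s, with s coprime to 26.
Need s > 266/19, so s ≥ 15. First s ≥ 15 with gcd(s, 26) = 1 is s = 15. Thus x = 19·15 = 285.

285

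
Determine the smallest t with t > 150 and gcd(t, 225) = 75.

300

Multiples of 75 above 150: 75·3, 75·4, … . Need the cofactor coprime to 225/75 = 3.
Checking s = 3, 4, … the first with gcd(s, 3) = 1 is s = 4, giving 300.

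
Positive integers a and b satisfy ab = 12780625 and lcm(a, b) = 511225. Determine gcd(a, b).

gcd·lcm = product, so gcd = 12780625/511225 = 25.

25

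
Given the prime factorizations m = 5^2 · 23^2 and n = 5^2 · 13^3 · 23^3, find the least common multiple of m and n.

max exponent per prime: 5^2 · 13^3 · 23^3 = 668272475

668272475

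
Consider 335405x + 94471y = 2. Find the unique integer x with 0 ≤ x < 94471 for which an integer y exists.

58919

Euclid: 335405 = 3·94471 + 51992; 94471 = 1·51992 + 42479; 51992 = 1·42479 + 9513; 42479 = 4·9513 + 4427; 9513 = 2·4427 + 659; 4427 = 6·659 + 473; 659 = 1·473 + 186; 473 = 2·186 + 101; 186 = 1·101 + 85; 101 = 1·85 + 16; 85 = 5·16 + 5; 16 = 3·5 + 1; 5 = 5·1 + 0 → gcd = 1; 2 = 1·2.
Back-substitution yields 335405·(-17776) + 94471·(63111) = 1, so one solution is x = -17776·2 = -35552, y = 63111·2 = 126222.
Solutions in x differ by 94471/1 = 94471; the one in [0, 94471) is -35552 mod 94471 = 58919.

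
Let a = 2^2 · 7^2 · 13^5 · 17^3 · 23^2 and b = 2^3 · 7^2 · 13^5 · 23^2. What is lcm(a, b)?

max exponent per prime: 2^3 · 7^2 · 13^5 · 17^3 · 23^2 = 378272931166312

378272931166312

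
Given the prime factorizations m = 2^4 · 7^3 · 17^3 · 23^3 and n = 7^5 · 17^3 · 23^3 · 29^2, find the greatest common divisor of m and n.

20503329553

min exponent per shared prime: 7^3 · 17^3 · 23^3 = 20503329553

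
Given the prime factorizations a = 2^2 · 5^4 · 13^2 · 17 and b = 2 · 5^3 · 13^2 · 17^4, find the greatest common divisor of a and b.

718250

min exponent per shared prime: 2 · 5^3 · 13^2 · 17 = 718250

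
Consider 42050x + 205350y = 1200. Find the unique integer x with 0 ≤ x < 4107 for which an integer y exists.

1929

Euclid: 205350 = 4·42050 + 37150; 42050 = 1·37150 + 4900; 37150 = 7·4900 + 2850; 4900 = 1·2850 + 2050; 2850 = 1·2050 + 800; 2050 = 2·800 + 450; 800 = 1·450 + 350; 450 = 1·350 + 100; 350 = 3·100 + 50; 100 = 2·50 + 0 → gcd = 50; 1200 = 50·24.
Back-substitution yields 42050·(-1802) + 205350·(369) = 50, so one solution is x = -1802·24 = -43248, y = 369·24 = 8856.
Solutions in x differ by 205350/50 = 4107; the one in [0, 4107) is -43248 mod 4107 = 1929.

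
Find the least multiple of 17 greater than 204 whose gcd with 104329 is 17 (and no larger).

104329 = 17·6137. Any x with gcd(x, 104329) = 17 is a multiple of 17, say 17s, with s coprime to 6137.
Need s > 204/17, so s ≥ 13. First s ≥ 13 with gcd(s, 6137) = 1 is s = 13. Thus x = 17·13 = 221.

221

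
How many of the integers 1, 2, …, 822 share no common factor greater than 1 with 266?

333

266 = 2·7·19. Inclusion–exclusion on these primes:
822 − ⌊822/2⌋ − ⌊822/7⌋ − ⌊822/19⌋ + ⌊822/14⌋ + ⌊822/38⌋ + ⌊822/133⌋ − ⌊822/266⌋ = 333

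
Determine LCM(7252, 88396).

7252 = 2² · 7² · 37; 88396 = 2² · 7² · 11 · 41
max exponents: 2² · 7² · 11 · 37 · 41 = 3270652

3270652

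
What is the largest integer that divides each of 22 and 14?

2

Euclid: 22 = 1·14 + 8; 14 = 1·8 + 6; 8 = 1·6 + 2; 6 = 3·2 + 0. Last nonzero remainder: 2.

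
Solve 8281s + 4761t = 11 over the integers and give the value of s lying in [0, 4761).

4151

Euclid: 8281 = 1·4761 + 3520; 4761 = 1·3520 + 1241; 3520 = 2·1241 + 1038; 1241 = 1·1038 + 203; 1038 = 5·203 + 23; 203 = 8·23 + 19; 23 = 1·19 + 4; 19 = 4·4 + 3; 4 = 1·3 + 1; 3 = 3·1 + 0 → gcd = 1; 11 = 1·11.
Back-substitution yields 8281·(1243) + 4761·(-2162) = 1, so one solution is s = 1243·11 = 13673, t = -2162·11 = -23782.
Solutions in s differ by 4761/1 = 4761; the one in [0, 4761) is 13673 mod 4761 = 4151.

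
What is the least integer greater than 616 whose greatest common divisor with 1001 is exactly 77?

gcd(k, 1001) = 77 forces 77 | k; write k = 77s. Then gcd(77s, 77·13) = 77·gcd(s, 13), so need gcd(s, 13) = 1.
77s > 616 gives s ≥ 9. The least s ≥ 9 coprime to 13 is 9, so k = 77·9 = 693.

693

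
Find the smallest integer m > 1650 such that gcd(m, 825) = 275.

1925

825 = 275·3. Any m with gcd(m, 825) = 275 is a multiple of 275, say 275s, with s coprime to 3.
Need s > 1650/275, so s ≥ 7. First s ≥ 7 with gcd(s, 3) = 1 is s = 7. Thus m = 275·7 = 1925.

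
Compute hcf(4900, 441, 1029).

gcd(4900, 441): 4900 = 11·441 + 49; 441 = 9·49 + 0 → 49
gcd(49, 1029): 1029 = 21·49 + 0 → 49

49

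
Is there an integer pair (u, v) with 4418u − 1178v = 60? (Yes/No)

Yes

gcd(4418, 1178): 4418 = 3·1178 + 884; 1178 = 1·884 + 294; 884 = 3·294 + 2; 294 = 147·2 + 0 → 2
2 divides 60, so a solution exists.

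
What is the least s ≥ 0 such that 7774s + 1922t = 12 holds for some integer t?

Euclid: 7774 = 4·1922 + 86; 1922 = 22·86 + 30; 86 = 2·30 + 26; 30 = 1·26 + 4; 26 = 6·4 + 2; 4 = 2·2 + 0 → gcd = 2; 12 = 2·6.
Back-substitution yields 7774·(447) + 1922·(-1808) = 2, so one solution is s = 447·6 = 2682, t = -1808·6 = -10848.
Solutions in s differ by 1922/2 = 961; the one in [0, 961) is 2682 mod 961 = 760.

760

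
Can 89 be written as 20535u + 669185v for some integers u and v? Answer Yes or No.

No

By Bézout, 20535u + 669185v = 89 has integer solutions iff gcd(20535, 669185) | 89.
Euclid: 669185 = 32·20535 + 12065; 20535 = 1·12065 + 8470; 12065 = 1·8470 + 3595; 8470 = 2·3595 + 1280; 3595 = 2·1280 + 1035; 1280 = 1·1035 + 245; 1035 = 4·245 + 55; 245 = 4·55 + 25; 55 = 2·25 + 5; 25 = 5·5 + 0. gcd = 5; 89 mod 5 = 4. No.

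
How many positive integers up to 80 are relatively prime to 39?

Prime factors of 39: 3, 13. Count integers ≤ 80 divisible by none of them.
By inclusion–exclusion: 80 − ⌊80/3⌋ − ⌊80/13⌋ + ⌊80/39⌋ = 50.

50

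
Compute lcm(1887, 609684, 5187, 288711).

1887 = 3 · 17 · 37; 609684 = 2² · 3 · 23 · 47²; 5187 = 3 · 7 · 13 · 19; 288711 = 3³ · 17² · 37
lcm takes max exponent of each prime: 2² · 3³ · 7 · 13 · 17² · 19 · 23 · 37 · 47² = 101447621097732

101447621097732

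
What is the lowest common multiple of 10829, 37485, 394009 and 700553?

lcm(10829, 37485) = 10829·37485/gcd = 405925065/833 = 487305
lcm(487305, 394009) = 487305·394009/gcd = 192002555745/833 = 230495265
lcm(230495265, 700553) = 230495265·700553/gcd = 161474149381545/833 = 193846517865

193846517865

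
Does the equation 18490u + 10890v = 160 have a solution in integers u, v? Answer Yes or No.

By Bézout, 18490u + 10890v = 160 has integer solutions iff gcd(18490, 10890) | 160.
Euclid: 18490 = 1·10890 + 7600; 10890 = 1·7600 + 3290; 7600 = 2·3290 + 1020; 3290 = 3·1020 + 230; 1020 = 4·230 + 100; 230 = 2·100 + 30; 100 = 3·30 + 10; 30 = 3·10 + 0. gcd = 10; 160 mod 10 = 0. Yes.

Yes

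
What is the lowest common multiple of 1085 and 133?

20615

1085 = 5 · 7 · 31; 133 = 7 · 19
max exponents: 5 · 7 · 19 · 31 = 20615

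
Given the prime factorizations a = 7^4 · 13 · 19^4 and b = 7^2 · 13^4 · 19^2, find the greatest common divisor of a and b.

min exponent per shared prime: 7^2 · 13 · 19^2 = 229957

229957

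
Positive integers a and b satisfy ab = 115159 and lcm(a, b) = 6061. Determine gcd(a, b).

gcd·lcm = product, so gcd = 115159/6061 = 19.

19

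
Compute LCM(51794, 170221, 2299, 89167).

lcm(51794, 170221) = 51794·170221/gcd = 8816426474/19 = 464022446
lcm(464022446, 2299) = 464022446·2299/gcd = 1066787603354/19 = 56146715966
lcm(56146715966, 89167) = 56146715966·89167/gcd = 5006434222540322/19 = 263496538028438

263496538028438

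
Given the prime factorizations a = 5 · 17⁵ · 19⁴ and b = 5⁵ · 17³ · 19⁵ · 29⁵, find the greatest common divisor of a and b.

min exponent per shared prime: 5 · 17³ · 19⁴ = 3201335365

3201335365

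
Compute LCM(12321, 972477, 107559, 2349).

lcm(12321, 972477) = 12321·972477/gcd = 11981889117/9 = 1331321013
lcm(1331321013, 107559) = 1331321013·107559/gcd = 143195556837267/6327 = 22632457221
lcm(22632457221, 2349) = 22632457221·2349/gcd = 53163642012129/9 = 5907071334681

5907071334681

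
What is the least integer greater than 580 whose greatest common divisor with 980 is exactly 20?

600

Multiples of 20 above 580: 20·30, 20·31, … . Need the cofactor coprime to 980/20 = 49.
Checking s = 30, 31, … the first with gcd(s, 49) = 1 is s = 30, giving 600.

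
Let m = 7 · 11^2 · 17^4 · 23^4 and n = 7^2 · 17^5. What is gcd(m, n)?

584647

min exponent per shared prime: 7 · 17^4 = 584647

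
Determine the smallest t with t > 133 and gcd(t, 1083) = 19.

152

Multiples of 19 above 133: 19·8, 19·9, … . Need the cofactor coprime to 1083/19 = 57.
Checking s = 8, 9, … the first with gcd(s, 57) = 1 is s = 8, giving 152.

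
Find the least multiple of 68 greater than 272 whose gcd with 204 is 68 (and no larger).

340

Multiples of 68 above 272: 68·5, 68·6, … . Need the cofactor coprime to 204/68 = 3.
Checking s = 5, 6, … the first with gcd(s, 3) = 1 is s = 5, giving 340.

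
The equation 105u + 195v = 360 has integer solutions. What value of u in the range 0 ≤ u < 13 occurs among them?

gcd(105, 195) = 15 (Euclid: 195 = 1·105 + 90; 105 = 1·90 + 15; 90 = 6·15 + 0), and 15 | 360.
Extended Euclid: 105·(2) + 195·(-1) = 15. Scale by 24: u₀ = 48.
General solution u = u₀ + 13t; reducing mod 13 gives u = 9 (and v = -3).

9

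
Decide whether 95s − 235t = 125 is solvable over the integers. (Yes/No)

By Bézout, 95s − 235t = 125 has integer solutions iff gcd(95, 235) | 125.
Euclid: 235 = 2·95 + 45; 95 = 2·45 + 5; 45 = 9·5 + 0. gcd = 5; 125 mod 5 = 0. Yes.

Yes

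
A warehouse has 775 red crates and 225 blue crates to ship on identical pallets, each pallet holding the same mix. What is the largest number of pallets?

25

Euclid: 775 = 3·225 + 100; 225 = 2·100 + 25; 100 = 4·25 + 0. Last nonzero remainder: 25.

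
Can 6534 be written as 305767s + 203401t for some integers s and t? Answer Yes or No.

gcd(305767, 203401): 305767 = 1·203401 + 102366; 203401 = 1·102366 + 101035; 102366 = 1·101035 + 1331; 101035 = 75·1331 + 1210; 1331 = 1·1210 + 121; 1210 = 10·121 + 0 → 121
121 divides 6534, so a solution exists.

Yes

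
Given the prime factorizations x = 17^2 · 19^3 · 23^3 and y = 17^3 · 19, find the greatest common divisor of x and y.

5491

min exponent per shared prime: 17^2 · 19 = 5491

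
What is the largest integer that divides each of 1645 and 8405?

5

1645 = 5 · 7 · 47
8405 = 5 · 41²
Common: 5 = 5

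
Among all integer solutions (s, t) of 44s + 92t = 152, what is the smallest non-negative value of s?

Reduce mod 92: 44s ≡ 152 (mod 92). With g = gcd(44, 92) = 4 dividing 152, divide through: 11s ≡ 38 (mod 23).
Since gcd(11, 23) = 1, s ≡ 38·(11)⁻¹ ≡ 16 (mod 23). Smallest non-negative: 16.

16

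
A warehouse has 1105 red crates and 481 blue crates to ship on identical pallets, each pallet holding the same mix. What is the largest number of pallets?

1105 = 5 · 13 · 17
481 = 13 · 37
Common: 13 = 13

13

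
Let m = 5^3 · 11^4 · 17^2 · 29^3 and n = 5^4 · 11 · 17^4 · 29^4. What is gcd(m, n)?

min exponent per shared prime: 5^3 · 11 · 17^2 · 29^3 = 9691578875

9691578875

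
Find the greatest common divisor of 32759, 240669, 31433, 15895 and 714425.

gcd(32759, 240669): 240669 = 7·32759 + 11356; 32759 = 2·11356 + 10047; 11356 = 1·10047 + 1309; 10047 = 7·1309 + 884; 1309 = 1·884 + 425; 884 = 2·425 + 34; 425 = 12·34 + 17; 34 = 2·17 + 0 → 17
gcd(17, 31433): 31433 = 1849·17 + 0 → 17
gcd(17, 15895): 15895 = 935·17 + 0 → 17
gcd(17, 714425): 714425 = 42025·17 + 0 → 17

17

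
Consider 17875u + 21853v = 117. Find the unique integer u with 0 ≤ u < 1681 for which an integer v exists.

1236

gcd(17875, 21853) = 13 (Euclid: 21853 = 1·17875 + 3978; 17875 = 4·3978 + 1963; 3978 = 2·1963 + 52; 1963 = 37·52 + 39; 52 = 1·39 + 13; 39 = 3·13 + 0), and 13 | 117.
Extended Euclid: 17875·(-423) + 21853·(346) = 13. Scale by 9: u₀ = -3807.
General solution u = u₀ + 1681t; reducing mod 1681 gives u = 1236 (and v = -1011).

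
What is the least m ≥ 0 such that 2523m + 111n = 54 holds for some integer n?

13

gcd(2523, 111) = 3 (Euclid: 2523 = 22·111 + 81; 111 = 1·81 + 30; 81 = 2·30 + 21; 30 = 1·21 + 9; 21 = 2·9 + 3; 9 = 3·3 + 0), and 3 | 54.
Extended Euclid: 2523·(11) + 111·(-250) = 3. Scale by 18: m₀ = 198.
General solution m = m₀ + 37t; reducing mod 37 gives m = 13 (and n = -295).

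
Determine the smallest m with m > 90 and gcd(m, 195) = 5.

95

Multiples of 5 above 90: 5·19, 5·20, … . Need the cofactor coprime to 195/5 = 39.
Checking s = 19, 20, … the first with gcd(s, 39) = 1 is s = 19, giving 95.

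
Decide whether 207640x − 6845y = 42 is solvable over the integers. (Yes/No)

gcd(207640, 6845): 207640 = 30·6845 + 2290; 6845 = 2·2290 + 2265; 2290 = 1·2265 + 25; 2265 = 90·25 + 15; 25 = 1·15 + 10; 15 = 1·10 + 5; 10 = 2·5 + 0 → 5
5 does not divide 42, so a solution does not exist.

No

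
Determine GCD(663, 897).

39

663 = 3 · 13 · 17
897 = 3 · 13 · 23
Common: 3 · 13 = 39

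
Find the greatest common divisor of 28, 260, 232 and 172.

gcd(28, 260): 260 = 9·28 + 8; 28 = 3·8 + 4; 8 = 2·4 + 0 → 4
gcd(4, 232): 232 = 58·4 + 0 → 4
gcd(4, 172): 172 = 43·4 + 0 → 4

4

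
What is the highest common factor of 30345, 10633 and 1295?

7

gcd(30345, 10633): 30345 = 2·10633 + 9079; 10633 = 1·9079 + 1554; 9079 = 5·1554 + 1309; 1554 = 1·1309 + 245; 1309 = 5·245 + 84; 245 = 2·84 + 77; 84 = 1·77 + 7; 77 = 11·7 + 0 → 7
gcd(7, 1295): 1295 = 185·7 + 0 → 7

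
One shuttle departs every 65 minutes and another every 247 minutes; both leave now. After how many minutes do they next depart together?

1235

65 = 5 · 13; 247 = 13 · 19
max exponents: 5 · 13 · 19 = 1235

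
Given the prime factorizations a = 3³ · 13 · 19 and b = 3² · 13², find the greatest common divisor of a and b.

min exponent per shared prime: 3² · 13 = 117

117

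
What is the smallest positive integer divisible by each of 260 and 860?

11180

gcd first: 860 = 3·260 + 80; 260 = 3·80 + 20; 80 = 4·20 + 0 → gcd = 20
lcm = 260·860/gcd = 223600/20 = 11180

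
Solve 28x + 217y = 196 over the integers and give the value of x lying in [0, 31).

Euclid: 217 = 7·28 + 21; 28 = 1·21 + 7; 21 = 3·7 + 0 → gcd = 7; 196 = 7·28.
Back-substitution yields 28·(8) + 217·(-1) = 7, so one solution is x = 8·28 = 224, y = -1·28 = -28.
Solutions in x differ by 217/7 = 31; the one in [0, 31) is 224 mod 31 = 7.

7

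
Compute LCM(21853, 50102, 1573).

248556022

21853 = 13 · 41²; 50102 = 2 · 13 · 41 · 47; 1573 = 11² · 13
lcm takes max exponent of each prime: 2 · 11² · 13 · 41² · 47 = 248556022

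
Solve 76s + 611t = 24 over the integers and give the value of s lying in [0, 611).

547

gcd(76, 611) = 1 (Euclid: 611 = 8·76 + 3; 76 = 25·3 + 1; 3 = 3·1 + 0), and 1 | 24.
Extended Euclid: 76·(201) + 611·(-25) = 1. Scale by 24: s₀ = 4824.
General solution s = s₀ + 611k; reducing mod 611 gives s = 547 (and t = -68).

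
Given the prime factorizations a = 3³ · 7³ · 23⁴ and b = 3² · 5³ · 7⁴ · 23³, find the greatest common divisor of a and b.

min exponent per shared prime: 3² · 7³ · 23³ = 37559529

37559529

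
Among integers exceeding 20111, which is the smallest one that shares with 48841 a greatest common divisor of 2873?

gcd(k, 48841) = 2873 forces 2873 | k; write k = 2873s. Then gcd(2873s, 2873·17) = 2873·gcd(s, 17), so need gcd(s, 17) = 1.
2873s > 20111 gives s ≥ 8. The least s ≥ 8 coprime to 17 is 8, so k = 2873·8 = 22984.

22984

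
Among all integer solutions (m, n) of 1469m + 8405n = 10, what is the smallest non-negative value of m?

gcd(1469, 8405) = 1 (Euclid: 8405 = 5·1469 + 1060; 1469 = 1·1060 + 409; 1060 = 2·409 + 242; 409 = 1·242 + 167; 242 = 1·167 + 75; 167 = 2·75 + 17; 75 = 4·17 + 7; 17 = 2·7 + 3; 7 = 2·3 + 1; 3 = 3·1 + 0), and 1 | 10.
Extended Euclid: 1469·(-2466) + 8405·(431) = 1. Scale by 10: m₀ = -24660.
General solution m = m₀ + 8405t; reducing mod 8405 gives m = 555 (and n = -97).

555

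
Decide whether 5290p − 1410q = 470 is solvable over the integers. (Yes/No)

By Bézout, 5290p − 1410q = 470 has integer solutions iff gcd(5290, 1410) | 470.
Euclid: 5290 = 3·1410 + 1060; 1410 = 1·1060 + 350; 1060 = 3·350 + 10; 350 = 35·10 + 0. gcd = 10; 470 mod 10 = 0. Yes.

Yes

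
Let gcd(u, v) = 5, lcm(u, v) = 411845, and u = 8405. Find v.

245

Using uv = gcd(u,v)·lcm(u,v) = 5·411845 = 2059225, we get v = 2059225/8405 = 245.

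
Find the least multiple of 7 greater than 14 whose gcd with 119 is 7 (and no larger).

gcd(t, 119) = 7 forces 7 | t; write t = 7s. Then gcd(7s, 7·17) = 7·gcd(s, 17), so need gcd(s, 17) = 1.
7s > 14 gives s ≥ 3. The least s ≥ 3 coprime to 17 is 3, so t = 7·3 = 21.

21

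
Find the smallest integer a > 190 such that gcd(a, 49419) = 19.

209

49419 = 19·2601. Any a with gcd(a, 49419) = 19 is a multiple of 19, say 19s, with s coprime to 2601.
Need s > 190/19, so s ≥ 11. First s ≥ 11 with gcd(s, 2601) = 1 is s = 11. Thus a = 19·11 = 209.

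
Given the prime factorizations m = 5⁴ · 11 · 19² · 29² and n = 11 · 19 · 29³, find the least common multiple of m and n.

max exponent per prime: 5⁴ · 11 · 19² · 29³ = 60530449375

60530449375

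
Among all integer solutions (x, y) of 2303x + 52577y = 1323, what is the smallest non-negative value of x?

480

Reduce mod 52577: 2303x ≡ 1323 (mod 52577). With g = gcd(2303, 52577) = 49 dividing 1323, divide through: 47x ≡ 27 (mod 1073).
Since gcd(47, 1073) = 1, x ≡ 27·(47)⁻¹ ≡ 480 (mod 1073). Smallest non-negative: 480.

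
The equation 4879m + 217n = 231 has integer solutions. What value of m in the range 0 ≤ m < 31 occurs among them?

27

gcd(4879, 217) = 7 (Euclid: 4879 = 22·217 + 105; 217 = 2·105 + 7; 105 = 15·7 + 0), and 7 | 231.
Extended Euclid: 4879·(-2) + 217·(45) = 7. Scale by 33: m₀ = -66.
General solution m = m₀ + 31t; reducing mod 31 gives m = 27 (and n = -606).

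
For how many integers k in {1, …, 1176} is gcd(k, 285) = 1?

594

285 = 3·5·19. Inclusion–exclusion on these primes:
1176 − ⌊1176/3⌋ − ⌊1176/5⌋ − ⌊1176/19⌋ + ⌊1176/15⌋ + ⌊1176/57⌋ + ⌊1176/95⌋ − ⌊1176/285⌋ = 594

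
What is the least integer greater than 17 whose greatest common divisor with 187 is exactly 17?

34

Multiples of 17 above 17: 17·2, 17·3, … . Need the cofactor coprime to 187/17 = 11.
Checking s = 2, 3, … the first with gcd(s, 11) = 1 is s = 2, giving 34.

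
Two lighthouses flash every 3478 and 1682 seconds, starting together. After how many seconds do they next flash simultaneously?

2924998

3478 = 2 · 37 · 47; 1682 = 2 · 29²
max exponents: 2 · 29² · 37 · 47 = 2924998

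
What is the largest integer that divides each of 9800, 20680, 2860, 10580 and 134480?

9800 = 2³ · 5² · 7²; 20680 = 2³ · 5 · 11 · 47; 2860 = 2² · 5 · 11 · 13; 10580 = 2² · 5 · 23²; 134480 = 2⁴ · 5 · 41²
gcd takes min exponent of each prime: 2² · 5 = 20

20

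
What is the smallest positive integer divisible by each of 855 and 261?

24795

gcd first: 855 = 3·261 + 72; 261 = 3·72 + 45; 72 = 1·45 + 27; 45 = 1·27 + 18; 27 = 1·18 + 9; 18 = 2·9 + 0 → gcd = 9
lcm = 855·261/gcd = 223155/9 = 24795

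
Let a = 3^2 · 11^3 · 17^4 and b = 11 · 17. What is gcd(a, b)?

min exponent per shared prime: 11 · 17 = 187

187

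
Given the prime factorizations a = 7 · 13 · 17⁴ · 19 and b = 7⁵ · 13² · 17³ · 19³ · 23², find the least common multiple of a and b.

max exponent per prime: 7⁵ · 13² · 17⁴ · 19³ · 23² = 860773850553335173

860773850553335173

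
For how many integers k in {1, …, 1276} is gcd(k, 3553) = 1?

1033

Prime factors of 3553: 11, 17, 19. Count integers ≤ 1276 divisible by none of them.
By inclusion–exclusion: 1276 − ⌊1276/11⌋ − ⌊1276/17⌋ − ⌊1276/19⌋ + ⌊1276/187⌋ + ⌊1276/209⌋ + ⌊1276/323⌋ − ⌊1276/3553⌋ = 1033.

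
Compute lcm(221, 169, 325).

221 = 13 · 17; 169 = 13²; 325 = 5² · 13
lcm takes max exponent of each prime: 5² · 13² · 17 = 71825

71825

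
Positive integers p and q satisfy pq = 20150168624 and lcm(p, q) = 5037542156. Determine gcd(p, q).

4

From gcd × lcm = pq: gcd = 20150168624 / 5037542156 = 4.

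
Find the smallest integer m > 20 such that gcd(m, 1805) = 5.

1805 = 5·361. Any m with gcd(m, 1805) = 5 is a multiple of 5, say 5s, with s coprime to 361.
Need s > 20/5, so s ≥ 5. First s ≥ 5 with gcd(s, 361) = 1 is s = 5. Thus m = 5·5 = 25.

25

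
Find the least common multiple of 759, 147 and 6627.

82154919

759 = 3 · 11 · 23; 147 = 3 · 7²; 6627 = 3 · 47²
lcm takes max exponent of each prime: 3 · 7² · 11 · 23 · 47² = 82154919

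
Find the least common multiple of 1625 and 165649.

1625 = 5³ · 13; 165649 = 11² · 37²
max exponents: 5³ · 11² · 13 · 37² = 269179625

269179625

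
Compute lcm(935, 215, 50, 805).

64730050

935 = 5 · 11 · 17; 215 = 5 · 43; 50 = 2 · 5²; 805 = 5 · 7 · 23
lcm takes max exponent of each prime: 2 · 5² · 7 · 11 · 17 · 23 · 43 = 64730050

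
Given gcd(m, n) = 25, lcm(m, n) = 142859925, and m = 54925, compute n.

m·n = gcd·lcm = 25·142859925 = 3571498125, so n = 3571498125/54925 = 65025.

65025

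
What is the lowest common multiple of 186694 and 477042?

gcd first: 477042 = 2·186694 + 103654; 186694 = 1·103654 + 83040; 103654 = 1·83040 + 20614; 83040 = 4·20614 + 584; 20614 = 35·584 + 174; 584 = 3·174 + 62; 174 = 2·62 + 50; 62 = 1·50 + 12; 50 = 4·12 + 2; 12 = 6·2 + 0 → gcd = 2
lcm = 186694·477042/gcd = 89060879148/2 = 44530439574

44530439574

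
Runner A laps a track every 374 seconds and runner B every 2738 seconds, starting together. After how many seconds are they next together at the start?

374 = 2 · 11 · 17; 2738 = 2 · 37²
max exponents: 2 · 11 · 17 · 37² = 512006

512006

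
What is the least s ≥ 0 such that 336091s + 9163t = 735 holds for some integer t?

140

gcd(336091, 9163) = 49 (Euclid: 336091 = 36·9163 + 6223; 9163 = 1·6223 + 2940; 6223 = 2·2940 + 343; 2940 = 8·343 + 196; 343 = 1·196 + 147; 196 = 1·147 + 49; 147 = 3·49 + 0), and 49 | 735.
Extended Euclid: 336091·(-53) + 9163·(1944) = 49. Scale by 15: s₀ = -795.
General solution s = s₀ + 187k; reducing mod 187 gives s = 140 (and t = -5135).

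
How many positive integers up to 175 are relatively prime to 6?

59

Prime factors of 6: 2, 3. Count integers ≤ 175 divisible by none of them.
By inclusion–exclusion: 175 − ⌊175/2⌋ − ⌊175/3⌋ + ⌊175/6⌋ = 59.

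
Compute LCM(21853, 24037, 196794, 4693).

lcm(21853, 24037) = 21853·24037/gcd = 525280561/13 = 40406197
lcm(40406197, 196794) = 40406197·196794/gcd = 7951697132418/13 = 611669010186
lcm(611669010186, 4693) = 611669010186·4693/gcd = 2870562664802898/13 = 220812512677146

220812512677146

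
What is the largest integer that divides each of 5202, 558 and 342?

18

gcd(5202, 558): 5202 = 9·558 + 180; 558 = 3·180 + 18; 180 = 10·18 + 0 → 18
gcd(18, 342): 342 = 19·18 + 0 → 18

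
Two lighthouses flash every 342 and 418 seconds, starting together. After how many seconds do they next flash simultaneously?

342 = 2 · 3² · 19; 418 = 2 · 11 · 19
max exponents: 2 · 3² · 11 · 19 = 3762

3762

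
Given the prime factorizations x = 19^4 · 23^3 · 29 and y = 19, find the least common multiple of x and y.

max exponent per prime: 19^4 · 23^3 · 29 = 45982852603

45982852603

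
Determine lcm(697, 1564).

64124

gcd first: 1564 = 2·697 + 170; 697 = 4·170 + 17; 170 = 10·17 + 0 → gcd = 17
lcm = 697·1564/gcd = 1090108/17 = 64124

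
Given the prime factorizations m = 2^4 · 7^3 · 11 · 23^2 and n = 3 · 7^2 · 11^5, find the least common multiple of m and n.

1402666598256

max exponent per prime: 2^4 · 3 · 7^3 · 11^5 · 23^2 = 1402666598256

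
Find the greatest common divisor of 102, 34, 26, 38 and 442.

102 = 2 · 3 · 17; 34 = 2 · 17; 26 = 2 · 13; 38 = 2 · 19; 442 = 2 · 13 · 17
gcd takes min exponent of each prime: 2 = 2

2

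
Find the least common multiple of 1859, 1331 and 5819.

1859 = 11 · 13²; 1331 = 11³; 5819 = 11 · 23²
lcm takes max exponent of each prime: 11³ · 13² · 23² = 118992731

118992731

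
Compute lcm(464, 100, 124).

lcm(464, 100) = 464·100/gcd = 46400/4 = 11600
lcm(11600, 124) = 11600·124/gcd = 1438400/4 = 359600

359600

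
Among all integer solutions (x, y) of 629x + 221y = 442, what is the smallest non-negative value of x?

Euclid: 629 = 2·221 + 187; 221 = 1·187 + 34; 187 = 5·34 + 17; 34 = 2·17 + 0 → gcd = 17; 442 = 17·26.
Back-substitution yields 629·(6) + 221·(-17) = 17, so one solution is x = 6·26 = 156, y = -17·26 = -442.
Solutions in x differ by 221/17 = 13; the one in [0, 13) is 156 mod 13 = 0.

0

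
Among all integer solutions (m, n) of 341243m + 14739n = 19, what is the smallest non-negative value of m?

gcd(341243, 14739) = 1 (Euclid: 341243 = 23·14739 + 2246; 14739 = 6·2246 + 1263; 2246 = 1·1263 + 983; 1263 = 1·983 + 280; 983 = 3·280 + 143; 280 = 1·143 + 137; 143 = 1·137 + 6; 137 = 22·6 + 5; 6 = 1·5 + 1; 5 = 5·1 + 0), and 1 | 19.
Extended Euclid: 341243·(2474) + 14739·(-57279) = 1. Scale by 19: m₀ = 47006.
General solution m = m₀ + 14739t; reducing mod 14739 gives m = 2789 (and n = -64572).

2789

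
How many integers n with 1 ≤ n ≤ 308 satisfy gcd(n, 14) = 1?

132

Prime factors of 14: 2, 7. Count integers ≤ 308 divisible by none of them.
By inclusion–exclusion: 308 − ⌊308/2⌋ − ⌊308/7⌋ + ⌊308/14⌋ = 132.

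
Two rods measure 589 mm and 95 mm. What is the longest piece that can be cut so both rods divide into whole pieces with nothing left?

19

Euclid: 589 = 6·95 + 19; 95 = 5·19 + 0. Last nonzero remainder: 19.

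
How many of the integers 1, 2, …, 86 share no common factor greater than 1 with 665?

55

Prime factors of 665: 5, 7, 19. Count integers ≤ 86 divisible by none of them.
By inclusion–exclusion: 86 − ⌊86/5⌋ − ⌊86/7⌋ − ⌊86/19⌋ + ⌊86/35⌋ + ⌊86/95⌋ + ⌊86/133⌋ − ⌊86/665⌋ = 55.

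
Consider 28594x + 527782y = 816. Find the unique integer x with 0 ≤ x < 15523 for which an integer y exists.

12256

Reduce mod 527782: 28594x ≡ 816 (mod 527782). With g = gcd(28594, 527782) = 34 dividing 816, divide through: 841x ≡ 24 (mod 15523).
Since gcd(841, 15523) = 1, x ≡ 24·(841)⁻¹ ≡ 12256 (mod 15523). Smallest non-negative: 12256.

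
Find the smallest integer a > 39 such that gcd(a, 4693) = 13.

gcd(a, 4693) = 13 forces 13 | a; write a = 13s. Then gcd(13s, 13·361) = 13·gcd(s, 361), so need gcd(s, 361) = 1.
13s > 39 gives s ≥ 4. The least s ≥ 4 coprime to 361 is 4, so a = 13·4 = 52.

52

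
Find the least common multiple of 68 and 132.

68 = 2² · 17; 132 = 2² · 3 · 11
max exponents: 2² · 3 · 11 · 17 = 2244

2244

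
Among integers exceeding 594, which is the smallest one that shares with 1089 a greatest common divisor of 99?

gcd(t, 1089) = 99 forces 99 | t; write t = 99s. Then gcd(99s, 99·11) = 99·gcd(s, 11), so need gcd(s, 11) = 1.
99s > 594 gives s ≥ 7. The least s ≥ 7 coprime to 11 is 7, so t = 99·7 = 693.

693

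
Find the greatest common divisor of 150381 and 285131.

150381 = 3² · 7² · 11 · 31
285131 = 7² · 11 · 23²
Common: 7² · 11 = 539

539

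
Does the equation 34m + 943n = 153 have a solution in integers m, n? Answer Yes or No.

Yes

gcd(34, 943): 943 = 27·34 + 25; 34 = 1·25 + 9; 25 = 2·9 + 7; 9 = 1·7 + 2; 7 = 3·2 + 1; 2 = 2·1 + 0 → 1
1 divides 153, so a solution exists.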